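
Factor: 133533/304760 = 2^(  -  3)*3^2*5^( - 1)*19^(- 1) * 37^1 = 333/760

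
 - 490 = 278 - 768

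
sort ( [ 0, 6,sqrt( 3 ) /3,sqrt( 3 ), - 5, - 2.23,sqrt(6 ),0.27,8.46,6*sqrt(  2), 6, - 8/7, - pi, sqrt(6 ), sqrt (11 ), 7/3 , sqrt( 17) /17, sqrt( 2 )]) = [ - 5, - pi, - 2.23,  -  8/7, 0,sqrt( 17 ) /17,  0.27,sqrt(3 ) /3,  sqrt(2), sqrt( 3), 7/3 , sqrt(6 ), sqrt( 6 ) , sqrt(11), 6, 6 , 8.46 , 6* sqrt(2) ]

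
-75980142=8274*( - 9183)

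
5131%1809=1513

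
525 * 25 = 13125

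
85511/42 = 85511/42 = 2035.98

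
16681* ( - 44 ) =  - 733964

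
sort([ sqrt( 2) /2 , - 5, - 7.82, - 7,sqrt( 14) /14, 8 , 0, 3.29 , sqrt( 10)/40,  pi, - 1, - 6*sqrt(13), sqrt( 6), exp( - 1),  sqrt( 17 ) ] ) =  [ - 6*sqrt ( 13),- 7.82, - 7, - 5,  -  1,  0,sqrt(10)/40,  sqrt(14 )/14,exp( - 1),sqrt(2)/2,  sqrt( 6 ), pi, 3.29,  sqrt(17), 8]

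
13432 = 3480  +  9952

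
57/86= 57/86 = 0.66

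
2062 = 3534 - 1472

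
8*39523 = 316184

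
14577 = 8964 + 5613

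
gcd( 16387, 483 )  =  7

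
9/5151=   3/1717 = 0.00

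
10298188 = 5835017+4463171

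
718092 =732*981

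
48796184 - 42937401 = 5858783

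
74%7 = 4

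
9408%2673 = 1389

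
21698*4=86792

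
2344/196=586/49 = 11.96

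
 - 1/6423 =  - 1+6422/6423 = - 0.00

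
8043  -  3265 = 4778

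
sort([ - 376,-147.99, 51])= [ - 376,-147.99,  51]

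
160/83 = 1  +  77/83 = 1.93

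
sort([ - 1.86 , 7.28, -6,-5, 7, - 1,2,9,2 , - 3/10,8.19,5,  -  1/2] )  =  [ - 6, - 5,-1.86 ,-1,  -  1/2,-3/10, 2, 2, 5, 7, 7.28, 8.19, 9 ]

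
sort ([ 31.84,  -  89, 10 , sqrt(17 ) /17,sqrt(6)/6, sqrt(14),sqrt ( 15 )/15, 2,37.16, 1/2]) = [ - 89, sqrt(17)/17, sqrt(15 )/15, sqrt(6 )/6  ,  1/2,2, sqrt (14 ), 10,31.84, 37.16] 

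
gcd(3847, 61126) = 1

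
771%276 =219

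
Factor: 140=2^2*5^1*7^1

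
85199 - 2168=83031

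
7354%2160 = 874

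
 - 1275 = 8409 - 9684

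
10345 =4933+5412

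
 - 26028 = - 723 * 36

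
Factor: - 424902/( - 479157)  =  2^1 * 7^ ( - 1)*23^1*3079^1* 22817^( -1)= 141634/159719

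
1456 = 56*26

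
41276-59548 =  - 18272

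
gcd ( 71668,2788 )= 164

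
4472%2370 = 2102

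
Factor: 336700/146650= 2^1*13^1 * 37^1*419^(-1 ) = 962/419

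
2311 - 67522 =-65211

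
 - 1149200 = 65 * ( - 17680) 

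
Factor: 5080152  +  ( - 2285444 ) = 2^2*7^1*151^1* 661^1  =  2794708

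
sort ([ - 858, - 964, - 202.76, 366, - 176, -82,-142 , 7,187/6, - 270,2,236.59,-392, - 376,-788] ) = [ -964, - 858, - 788  ,-392, - 376, - 270, - 202.76,  -  176,-142 , - 82,2, 7,187/6, 236.59,366 ]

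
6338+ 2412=8750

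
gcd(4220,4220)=4220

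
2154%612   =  318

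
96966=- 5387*( - 18 )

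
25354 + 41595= 66949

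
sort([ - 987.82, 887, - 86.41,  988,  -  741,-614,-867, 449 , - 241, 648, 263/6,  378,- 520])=[-987.82, - 867, -741, -614 ,-520, - 241,-86.41, 263/6, 378,449, 648,887, 988] 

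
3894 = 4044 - 150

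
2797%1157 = 483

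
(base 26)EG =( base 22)h6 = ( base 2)101111100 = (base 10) 380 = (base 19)110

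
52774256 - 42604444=10169812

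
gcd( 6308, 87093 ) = 1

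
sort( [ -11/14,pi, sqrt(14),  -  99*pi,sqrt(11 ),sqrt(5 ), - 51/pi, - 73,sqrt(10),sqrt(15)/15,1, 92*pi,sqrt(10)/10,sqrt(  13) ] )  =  [ - 99*pi, - 73, - 51/pi, - 11/14,sqrt(15)/15,sqrt(10 )/10, 1,sqrt(  5 ), pi,sqrt(10 ) , sqrt(11 ), sqrt(13 ),  sqrt(14 ),92*pi]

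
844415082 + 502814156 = 1347229238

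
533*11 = 5863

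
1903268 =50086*38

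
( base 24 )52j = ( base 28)3l7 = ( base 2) 101110000011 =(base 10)2947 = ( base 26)499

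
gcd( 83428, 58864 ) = 4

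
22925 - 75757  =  -52832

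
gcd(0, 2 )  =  2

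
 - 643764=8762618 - 9406382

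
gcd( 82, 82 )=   82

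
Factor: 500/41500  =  1/83 = 83^( - 1)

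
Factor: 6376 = 2^3 * 797^1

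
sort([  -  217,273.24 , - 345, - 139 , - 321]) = [ - 345, - 321,-217, - 139,273.24 ]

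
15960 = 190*84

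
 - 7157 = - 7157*1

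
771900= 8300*93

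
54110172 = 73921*732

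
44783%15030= 14723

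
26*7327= 190502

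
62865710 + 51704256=114569966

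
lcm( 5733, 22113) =154791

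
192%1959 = 192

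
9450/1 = 9450 = 9450.00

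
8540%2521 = 977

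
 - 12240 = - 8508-3732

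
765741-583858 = 181883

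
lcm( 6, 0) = 0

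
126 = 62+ 64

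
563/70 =8 + 3/70 = 8.04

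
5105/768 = 6 + 497/768=6.65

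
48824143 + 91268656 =140092799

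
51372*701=36011772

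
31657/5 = 6331 + 2/5 = 6331.40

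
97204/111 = 97204/111 = 875.71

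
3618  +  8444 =12062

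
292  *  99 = 28908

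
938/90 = 10 + 19/45 = 10.42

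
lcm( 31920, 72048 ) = 2521680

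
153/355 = 153/355  =  0.43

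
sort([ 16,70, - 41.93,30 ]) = [ - 41.93,16,30,70]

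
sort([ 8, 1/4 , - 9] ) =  [- 9,1/4, 8 ]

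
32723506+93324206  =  126047712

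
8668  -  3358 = 5310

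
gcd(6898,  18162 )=2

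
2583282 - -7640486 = 10223768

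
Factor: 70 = 2^1*5^1*7^1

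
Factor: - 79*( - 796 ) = 62884 = 2^2* 79^1*199^1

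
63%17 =12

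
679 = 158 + 521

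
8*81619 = 652952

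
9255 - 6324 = 2931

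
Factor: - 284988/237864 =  - 2^(  -  1) * 53^(-1)*127^1 = -127/106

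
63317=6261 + 57056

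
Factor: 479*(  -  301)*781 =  -7^1 * 11^1* 43^1*71^1*479^1 =- 112603799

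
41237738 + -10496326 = 30741412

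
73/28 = 73/28 = 2.61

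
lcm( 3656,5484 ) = 10968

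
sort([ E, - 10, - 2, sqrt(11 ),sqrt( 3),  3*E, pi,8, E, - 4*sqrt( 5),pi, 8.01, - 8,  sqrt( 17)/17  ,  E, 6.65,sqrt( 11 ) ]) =[  -  10, - 4*sqrt( 5), - 8, - 2,sqrt(17)/17,sqrt( 3 ), E, E,  E,  pi,  pi,  sqrt( 11),sqrt( 11),6.65 , 8,8.01, 3*E ]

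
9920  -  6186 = 3734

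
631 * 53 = 33443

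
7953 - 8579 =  - 626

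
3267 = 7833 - 4566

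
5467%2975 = 2492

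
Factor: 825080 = 2^3*5^1*20627^1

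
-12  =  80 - 92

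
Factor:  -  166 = -2^1 * 83^1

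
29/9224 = 29/9224   =  0.00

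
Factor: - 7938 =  - 2^1*3^4* 7^2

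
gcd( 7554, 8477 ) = 1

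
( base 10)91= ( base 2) 1011011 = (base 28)37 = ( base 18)51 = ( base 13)70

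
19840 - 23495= -3655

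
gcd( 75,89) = 1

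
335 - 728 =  - 393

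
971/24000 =971/24000 = 0.04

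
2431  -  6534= - 4103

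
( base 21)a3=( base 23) 96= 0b11010101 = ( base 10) 213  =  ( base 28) 7H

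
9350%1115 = 430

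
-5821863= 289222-6111085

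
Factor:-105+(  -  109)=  - 2^1 *107^1 = - 214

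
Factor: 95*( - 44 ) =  - 2^2 * 5^1*11^1*19^1 = - 4180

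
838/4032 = 419/2016 =0.21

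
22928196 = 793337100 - 770408904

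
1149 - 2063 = -914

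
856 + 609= 1465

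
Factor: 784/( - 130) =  - 2^3*5^(-1 )*7^2*13^(-1) = - 392/65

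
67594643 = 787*85889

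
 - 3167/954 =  - 4 + 649/954 = - 3.32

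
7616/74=102+ 34/37 = 102.92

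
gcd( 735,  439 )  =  1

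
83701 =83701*1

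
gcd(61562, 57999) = 1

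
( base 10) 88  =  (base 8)130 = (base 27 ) 37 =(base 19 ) 4c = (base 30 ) 2s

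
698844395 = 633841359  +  65003036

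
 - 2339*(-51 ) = 119289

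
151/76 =151/76  =  1.99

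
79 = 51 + 28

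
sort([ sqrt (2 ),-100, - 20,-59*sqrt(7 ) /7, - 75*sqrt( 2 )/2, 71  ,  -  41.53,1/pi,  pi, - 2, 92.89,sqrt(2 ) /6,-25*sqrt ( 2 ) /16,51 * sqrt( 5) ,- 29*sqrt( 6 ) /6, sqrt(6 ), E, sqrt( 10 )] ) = [-100,-75*sqrt ( 2)/2,-41.53, - 59*sqrt ( 7 ) /7,- 20, - 29*sqrt(6)/6, - 25*sqrt( 2)/16, - 2,sqrt(2 ) /6,1/pi,sqrt( 2 ),sqrt(6 ),E, pi,sqrt( 10),71 , 92.89,51 * sqrt( 5 )] 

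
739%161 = 95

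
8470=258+8212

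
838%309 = 220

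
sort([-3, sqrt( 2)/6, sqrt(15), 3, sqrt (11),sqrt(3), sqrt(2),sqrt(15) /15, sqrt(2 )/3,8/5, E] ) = [-3  ,  sqrt( 2)/6 , sqrt(15)/15, sqrt( 2)/3, sqrt ( 2),  8/5, sqrt(3 ), E, 3,sqrt ( 11), sqrt (15 )] 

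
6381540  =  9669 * 660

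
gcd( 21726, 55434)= 6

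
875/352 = 2+171/352 = 2.49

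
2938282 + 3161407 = 6099689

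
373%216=157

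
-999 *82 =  - 81918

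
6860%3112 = 636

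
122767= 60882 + 61885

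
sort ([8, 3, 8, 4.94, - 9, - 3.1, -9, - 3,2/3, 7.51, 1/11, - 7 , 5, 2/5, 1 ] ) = [ - 9, - 9, - 7,-3.1, - 3,1/11, 2/5, 2/3,1,  3, 4.94, 5,7.51,8, 8]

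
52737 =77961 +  - 25224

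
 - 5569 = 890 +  - 6459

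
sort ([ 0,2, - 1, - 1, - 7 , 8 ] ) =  [-7, - 1, - 1, 0 , 2, 8]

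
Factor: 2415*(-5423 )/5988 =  - 2^ (-2)*5^1*7^1*11^1*17^1*23^1*29^1*499^( - 1)  =  -4365515/1996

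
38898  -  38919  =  - 21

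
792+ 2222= 3014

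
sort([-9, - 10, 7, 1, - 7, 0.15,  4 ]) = [ - 10,-9,  -  7 , 0.15, 1,4,7 ] 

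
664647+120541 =785188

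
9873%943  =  443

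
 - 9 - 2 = -11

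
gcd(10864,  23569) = 7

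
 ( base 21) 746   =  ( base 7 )12156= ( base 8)6151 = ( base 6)22413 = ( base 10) 3177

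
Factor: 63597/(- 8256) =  - 493/64 = - 2^(-6 )*17^1*29^1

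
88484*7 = 619388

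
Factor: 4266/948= 9/2 = 2^ ( - 1 )*3^2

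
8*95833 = 766664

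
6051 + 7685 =13736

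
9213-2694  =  6519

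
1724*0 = 0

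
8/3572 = 2/893 = 0.00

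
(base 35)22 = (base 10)72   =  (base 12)60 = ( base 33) 26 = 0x48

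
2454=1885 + 569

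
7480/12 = 623+1/3 = 623.33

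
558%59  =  27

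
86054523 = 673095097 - 587040574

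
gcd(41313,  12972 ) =141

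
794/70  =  397/35  =  11.34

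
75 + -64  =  11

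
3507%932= 711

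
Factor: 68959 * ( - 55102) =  - 3799778818 = - 2^1 * 11^1 * 6269^1 * 27551^1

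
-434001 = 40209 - 474210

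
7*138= 966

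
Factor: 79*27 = 2133 = 3^3*79^1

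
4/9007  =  4/9007= 0.00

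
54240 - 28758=25482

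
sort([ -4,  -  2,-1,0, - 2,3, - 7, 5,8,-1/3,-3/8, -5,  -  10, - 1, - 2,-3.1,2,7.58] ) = [  -  10, -7, - 5, - 4, - 3.1, -2,-2,-2, - 1,  -  1, - 3/8, - 1/3,0,2,3,5,7.58, 8]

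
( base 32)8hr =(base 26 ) CP1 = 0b10001000111011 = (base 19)1554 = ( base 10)8763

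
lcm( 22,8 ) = 88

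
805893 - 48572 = 757321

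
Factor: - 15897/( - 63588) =1/4=2^( - 2 ) 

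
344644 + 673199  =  1017843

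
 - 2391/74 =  - 2391/74 = - 32.31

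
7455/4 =7455/4 = 1863.75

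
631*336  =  212016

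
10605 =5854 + 4751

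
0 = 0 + 0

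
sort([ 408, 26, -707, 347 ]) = [-707, 26, 347,  408 ]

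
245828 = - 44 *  (-5587)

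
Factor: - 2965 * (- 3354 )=9944610 = 2^1*3^1* 5^1*13^1*43^1*593^1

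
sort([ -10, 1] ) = [-10,1 ]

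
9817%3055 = 652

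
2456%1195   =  66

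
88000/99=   888  +  8/9 = 888.89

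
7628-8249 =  - 621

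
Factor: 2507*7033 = 17631731 = 13^1*23^1 * 109^1*541^1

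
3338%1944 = 1394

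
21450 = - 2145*( - 10) 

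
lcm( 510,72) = 6120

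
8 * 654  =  5232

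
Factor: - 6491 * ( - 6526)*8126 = 344219521516 = 2^2*13^1 * 17^1*239^1 * 251^1*6491^1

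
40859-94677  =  -53818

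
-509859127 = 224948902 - 734808029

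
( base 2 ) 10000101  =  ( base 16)85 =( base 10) 133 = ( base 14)97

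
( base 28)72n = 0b1010110111111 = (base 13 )26C3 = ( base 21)cd2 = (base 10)5567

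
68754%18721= 12591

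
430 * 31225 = 13426750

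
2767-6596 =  - 3829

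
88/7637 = 88/7637=   0.01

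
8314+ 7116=15430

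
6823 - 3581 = 3242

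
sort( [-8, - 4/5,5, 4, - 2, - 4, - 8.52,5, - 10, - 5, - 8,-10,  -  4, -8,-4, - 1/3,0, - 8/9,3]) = [ - 10, - 10, - 8.52, - 8, - 8, - 8,- 5,  -  4,-4, - 4, - 2, - 8/9, - 4/5, - 1/3,0 , 3, 4,5,  5] 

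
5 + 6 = 11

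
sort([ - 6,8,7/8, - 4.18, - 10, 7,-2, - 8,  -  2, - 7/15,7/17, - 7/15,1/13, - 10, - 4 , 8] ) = [-10, - 10, - 8,-6, - 4.18,- 4,  -  2, - 2, - 7/15,-7/15,1/13, 7/17, 7/8, 7  ,  8, 8 ]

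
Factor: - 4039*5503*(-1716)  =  38140874772 =2^2*3^1*7^1*11^1*13^1*577^1*5503^1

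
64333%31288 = 1757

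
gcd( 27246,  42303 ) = 717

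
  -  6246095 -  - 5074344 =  - 1171751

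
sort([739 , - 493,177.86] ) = [ - 493, 177.86, 739]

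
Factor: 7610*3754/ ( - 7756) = -7141985/1939 = - 5^1*7^( - 1) *277^ ( - 1) * 761^1*1877^1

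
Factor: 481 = 13^1 * 37^1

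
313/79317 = 313/79317 =0.00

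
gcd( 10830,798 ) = 114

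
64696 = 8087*8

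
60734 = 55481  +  5253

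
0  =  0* 88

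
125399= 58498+66901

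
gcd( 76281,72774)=3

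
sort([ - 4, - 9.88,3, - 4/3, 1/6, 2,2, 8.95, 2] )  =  [ - 9.88, - 4, - 4/3,1/6, 2, 2,2, 3, 8.95]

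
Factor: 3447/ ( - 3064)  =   - 9/8 = - 2^(  -  3 )*3^2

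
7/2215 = 7/2215 = 0.00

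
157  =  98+59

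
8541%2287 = 1680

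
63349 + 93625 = 156974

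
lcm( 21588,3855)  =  107940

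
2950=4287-1337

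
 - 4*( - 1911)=7644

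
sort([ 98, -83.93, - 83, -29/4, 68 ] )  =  [ - 83.93, - 83, - 29/4,68, 98]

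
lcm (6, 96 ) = 96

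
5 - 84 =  - 79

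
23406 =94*249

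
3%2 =1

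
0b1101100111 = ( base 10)871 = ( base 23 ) 1EK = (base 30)t1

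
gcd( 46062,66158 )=2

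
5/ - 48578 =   -  5/48578 = - 0.00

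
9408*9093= 85546944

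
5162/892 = 5  +  351/446 = 5.79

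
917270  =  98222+819048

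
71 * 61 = 4331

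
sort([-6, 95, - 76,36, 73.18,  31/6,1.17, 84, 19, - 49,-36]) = [ - 76, - 49, - 36, - 6 , 1.17, 31/6, 19, 36,73.18,84, 95] 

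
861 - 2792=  - 1931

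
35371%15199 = 4973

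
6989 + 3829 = 10818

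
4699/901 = 5 + 194/901 = 5.22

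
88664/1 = 88664 = 88664.00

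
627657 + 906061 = 1533718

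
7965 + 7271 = 15236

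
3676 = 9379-5703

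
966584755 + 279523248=1246108003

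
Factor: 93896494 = 2^1*59^2 * 13487^1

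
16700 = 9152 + 7548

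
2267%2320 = 2267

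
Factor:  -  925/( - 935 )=185/187 = 5^1*11^( - 1)*17^( - 1 )*37^1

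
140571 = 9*15619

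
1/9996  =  1/9996 = 0.00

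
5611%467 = 7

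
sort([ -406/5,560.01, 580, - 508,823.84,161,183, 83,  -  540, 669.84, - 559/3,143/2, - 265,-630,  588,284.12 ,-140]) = [ - 630, - 540, - 508, - 265, - 559/3, - 140, - 406/5,  143/2,83,161,183, 284.12 , 560.01, 580, 588,  669.84,823.84]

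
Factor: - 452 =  - 2^2* 113^1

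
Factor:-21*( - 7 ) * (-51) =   -  7497 =- 3^2*7^2*17^1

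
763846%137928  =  74206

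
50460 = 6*8410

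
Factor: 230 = 2^1 * 5^1*23^1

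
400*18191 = 7276400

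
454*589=267406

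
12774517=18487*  691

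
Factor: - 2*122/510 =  - 2^1*3^( - 1)*5^(  -  1)*17^(-1)*61^1 = - 122/255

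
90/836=45/418=0.11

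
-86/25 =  - 4 + 14/25=- 3.44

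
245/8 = 245/8 = 30.62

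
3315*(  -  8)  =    -  26520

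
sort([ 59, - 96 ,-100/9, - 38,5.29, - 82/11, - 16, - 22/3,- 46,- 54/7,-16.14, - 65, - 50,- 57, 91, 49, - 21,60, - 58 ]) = [ - 96,  -  65,-58, - 57,-50,- 46, - 38,  -  21, - 16.14, - 16, - 100/9, - 54/7,-82/11, - 22/3, 5.29,49,59,60,91]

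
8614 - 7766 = 848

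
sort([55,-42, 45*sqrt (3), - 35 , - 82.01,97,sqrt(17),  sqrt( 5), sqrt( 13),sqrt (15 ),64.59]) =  [ - 82.01, - 42, - 35,  sqrt(5 ),sqrt( 13),sqrt( 15 ),sqrt( 17 ),55, 64.59,45*sqrt (3 ),  97 ]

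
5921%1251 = 917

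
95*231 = 21945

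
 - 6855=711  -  7566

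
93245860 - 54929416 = 38316444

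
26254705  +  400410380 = 426665085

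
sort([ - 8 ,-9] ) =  [ - 9,-8]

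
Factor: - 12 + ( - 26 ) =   -  2^1*19^1 = -38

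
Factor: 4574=2^1*2287^1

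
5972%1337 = 624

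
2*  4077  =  8154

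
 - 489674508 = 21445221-511119729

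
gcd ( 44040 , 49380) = 60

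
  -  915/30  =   - 31 + 1/2 = - 30.50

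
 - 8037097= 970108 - 9007205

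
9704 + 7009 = 16713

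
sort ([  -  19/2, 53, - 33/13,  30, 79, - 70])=[-70, - 19/2, - 33/13,30,53,79 ]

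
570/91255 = 114/18251 = 0.01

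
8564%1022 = 388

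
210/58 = 3 + 18/29 =3.62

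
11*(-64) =-704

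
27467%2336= 1771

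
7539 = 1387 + 6152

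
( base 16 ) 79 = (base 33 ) 3m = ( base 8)171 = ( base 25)4L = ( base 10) 121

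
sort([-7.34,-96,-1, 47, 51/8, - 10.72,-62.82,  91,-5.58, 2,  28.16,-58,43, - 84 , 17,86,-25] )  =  [ - 96, - 84, - 62.82, - 58,- 25, -10.72,-7.34, - 5.58,-1, 2, 51/8, 17, 28.16 , 43, 47, 86, 91 ] 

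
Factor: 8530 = 2^1 * 5^1 * 853^1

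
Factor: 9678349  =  37^1*261577^1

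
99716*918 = 91539288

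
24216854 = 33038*733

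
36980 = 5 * 7396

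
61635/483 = 127+ 14/23  =  127.61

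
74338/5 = 74338/5 =14867.60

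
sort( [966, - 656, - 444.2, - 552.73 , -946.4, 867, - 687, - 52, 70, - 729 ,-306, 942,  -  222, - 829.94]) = [ - 946.4,- 829.94, - 729, - 687,-656, - 552.73 , - 444.2, - 306, - 222, - 52, 70, 867, 942,966]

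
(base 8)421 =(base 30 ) 93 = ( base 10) 273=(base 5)2043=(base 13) 180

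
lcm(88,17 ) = 1496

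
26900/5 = 5380 = 5380.00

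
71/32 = 2 + 7/32=   2.22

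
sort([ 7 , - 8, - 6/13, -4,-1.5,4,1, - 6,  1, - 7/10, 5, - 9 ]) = [ - 9,- 8,-6, - 4,  -  1.5, - 7/10,-6/13 , 1,1,4,5,7 ] 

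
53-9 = 44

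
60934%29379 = 2176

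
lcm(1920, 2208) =44160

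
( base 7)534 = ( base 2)100001110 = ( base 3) 101000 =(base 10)270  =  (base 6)1130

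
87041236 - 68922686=18118550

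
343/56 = 6 + 1/8 = 6.12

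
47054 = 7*6722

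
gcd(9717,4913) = 1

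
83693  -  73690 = 10003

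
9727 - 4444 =5283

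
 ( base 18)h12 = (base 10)5528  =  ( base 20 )dg8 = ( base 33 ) 52H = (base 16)1598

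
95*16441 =1561895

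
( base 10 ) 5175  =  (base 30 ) 5MF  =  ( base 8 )12067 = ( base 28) 6GN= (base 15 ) 1800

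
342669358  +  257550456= 600219814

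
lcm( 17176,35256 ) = 669864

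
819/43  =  19 + 2/43= 19.05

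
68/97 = 68/97 = 0.70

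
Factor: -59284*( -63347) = 2^2*14821^1 * 63347^1 = 3755463548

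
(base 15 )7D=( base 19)64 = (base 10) 118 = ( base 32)3M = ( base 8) 166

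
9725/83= 9725/83 = 117.17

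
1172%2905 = 1172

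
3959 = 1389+2570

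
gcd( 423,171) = 9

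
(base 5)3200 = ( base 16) 1A9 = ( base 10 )425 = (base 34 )ch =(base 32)D9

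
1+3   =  4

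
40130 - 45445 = - 5315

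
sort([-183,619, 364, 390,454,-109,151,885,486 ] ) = [ - 183, - 109, 151, 364, 390, 454 , 486,  619, 885 ] 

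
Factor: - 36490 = -2^1*5^1 *41^1 * 89^1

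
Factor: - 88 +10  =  -2^1 * 3^1*13^1 = -78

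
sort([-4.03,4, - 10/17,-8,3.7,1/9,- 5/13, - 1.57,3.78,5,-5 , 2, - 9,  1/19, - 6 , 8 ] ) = [ - 9, - 8,  -  6,-5,-4.03, - 1.57,-10/17  ,-5/13, 1/19,1/9,2, 3.7,3.78, 4,5, 8]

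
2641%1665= 976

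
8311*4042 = 33593062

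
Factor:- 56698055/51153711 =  - 3^(  -  1)*  5^1 * 7^( - 1) * 257^1*607^(  -  1 )*4013^( - 1)*44123^1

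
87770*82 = 7197140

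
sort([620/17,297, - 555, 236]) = [-555, 620/17,  236,297 ]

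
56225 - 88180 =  - 31955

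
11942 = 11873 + 69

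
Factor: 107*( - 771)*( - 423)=3^3 *47^1*107^1 * 257^1 =34896231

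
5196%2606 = 2590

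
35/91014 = 5/13002= 0.00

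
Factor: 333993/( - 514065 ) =- 5^ (- 1 ) * 11^1*29^1*43^( - 1 )*349^1*797^( - 1 ) = -111331/171355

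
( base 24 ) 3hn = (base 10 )2159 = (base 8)4157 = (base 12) 12BB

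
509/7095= 509/7095 = 0.07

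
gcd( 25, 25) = 25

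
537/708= 179/236 = 0.76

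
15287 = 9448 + 5839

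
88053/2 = 88053/2  =  44026.50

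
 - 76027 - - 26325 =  - 49702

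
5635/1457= 5635/1457  =  3.87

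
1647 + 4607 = 6254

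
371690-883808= - 512118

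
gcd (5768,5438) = 2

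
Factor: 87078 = 2^1 *3^1*23^1*631^1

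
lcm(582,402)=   38994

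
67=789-722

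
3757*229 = 860353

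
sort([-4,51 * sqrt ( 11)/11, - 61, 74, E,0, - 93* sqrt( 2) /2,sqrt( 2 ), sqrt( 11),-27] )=[ - 93*sqrt(2) /2, - 61 , - 27, - 4,0,sqrt( 2 ),E, sqrt( 11),51*sqrt(11) /11,74] 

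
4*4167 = 16668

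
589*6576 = 3873264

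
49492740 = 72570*682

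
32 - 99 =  - 67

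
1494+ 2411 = 3905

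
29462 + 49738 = 79200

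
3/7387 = 3/7387 = 0.00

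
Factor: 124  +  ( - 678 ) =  - 554 = -2^1*277^1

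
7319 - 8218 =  - 899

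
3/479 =3/479 = 0.01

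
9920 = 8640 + 1280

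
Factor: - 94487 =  - 19^1 * 4973^1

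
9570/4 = 2392 + 1/2=2392.50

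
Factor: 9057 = 3^1*3019^1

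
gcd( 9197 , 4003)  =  1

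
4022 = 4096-74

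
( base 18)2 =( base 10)2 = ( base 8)2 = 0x2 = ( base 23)2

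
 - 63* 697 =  - 43911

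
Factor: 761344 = 2^9*1487^1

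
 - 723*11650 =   -  8422950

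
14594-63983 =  - 49389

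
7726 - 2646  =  5080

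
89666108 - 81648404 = 8017704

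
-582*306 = -178092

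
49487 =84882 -35395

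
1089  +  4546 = 5635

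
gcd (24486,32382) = 42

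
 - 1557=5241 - 6798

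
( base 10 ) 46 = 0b101110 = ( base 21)24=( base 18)2A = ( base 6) 114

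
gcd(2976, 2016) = 96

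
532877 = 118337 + 414540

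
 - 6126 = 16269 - 22395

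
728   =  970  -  242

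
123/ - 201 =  - 41/67 = -  0.61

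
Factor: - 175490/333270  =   - 3^(-2)*23^( - 1 ) * 109^1 = - 109/207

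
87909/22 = 87909/22  =  3995.86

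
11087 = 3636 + 7451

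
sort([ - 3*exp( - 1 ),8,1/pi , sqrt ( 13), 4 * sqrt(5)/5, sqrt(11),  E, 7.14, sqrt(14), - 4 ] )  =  [ - 4, - 3 * exp( - 1 ),1/pi, 4*sqrt( 5 ) /5,E, sqrt( 11 ),  sqrt(  13), sqrt(14 ) , 7.14,8]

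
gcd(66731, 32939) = 1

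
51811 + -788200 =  - 736389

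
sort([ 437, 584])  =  [437, 584 ] 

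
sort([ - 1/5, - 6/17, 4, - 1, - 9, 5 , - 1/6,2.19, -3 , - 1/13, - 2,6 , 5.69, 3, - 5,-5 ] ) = [-9, - 5, - 5, - 3,-2,- 1, - 6/17,-1/5 , - 1/6, - 1/13, 2.19, 3, 4,5, 5.69, 6 ] 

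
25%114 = 25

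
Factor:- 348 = - 2^2 * 3^1*29^1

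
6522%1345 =1142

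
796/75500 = 199/18875=0.01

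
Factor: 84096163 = 71^1*1184453^1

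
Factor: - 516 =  - 2^2*3^1 * 43^1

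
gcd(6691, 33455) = 6691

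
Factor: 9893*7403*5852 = 428588067908 = 2^2*7^1*11^2*13^1*19^1*673^1*761^1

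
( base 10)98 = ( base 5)343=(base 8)142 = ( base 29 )3b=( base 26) 3k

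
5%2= 1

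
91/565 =91/565=0.16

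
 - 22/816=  - 11/408 = - 0.03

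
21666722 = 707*30646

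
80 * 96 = 7680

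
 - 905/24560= - 1 + 4731/4912 =-  0.04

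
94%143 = 94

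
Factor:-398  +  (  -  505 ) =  - 903 = -3^1*7^1* 43^1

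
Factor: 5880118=2^1*2940059^1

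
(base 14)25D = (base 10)475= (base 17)1AG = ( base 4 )13123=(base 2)111011011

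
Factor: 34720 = 2^5*5^1*7^1*31^1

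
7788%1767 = 720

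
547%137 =136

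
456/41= 11+5/41= 11.12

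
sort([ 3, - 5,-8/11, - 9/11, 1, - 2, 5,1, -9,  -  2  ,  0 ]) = [ - 9,  -  5, - 2, - 2, - 9/11,-8/11,0, 1, 1, 3 , 5 ]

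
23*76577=1761271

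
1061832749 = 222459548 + 839373201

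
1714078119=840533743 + 873544376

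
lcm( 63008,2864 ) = 63008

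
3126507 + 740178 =3866685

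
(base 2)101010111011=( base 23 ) 54A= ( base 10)2747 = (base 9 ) 3682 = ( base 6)20415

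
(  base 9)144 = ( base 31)3s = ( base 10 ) 121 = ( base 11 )100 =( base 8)171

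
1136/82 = 568/41 = 13.85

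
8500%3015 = 2470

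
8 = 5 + 3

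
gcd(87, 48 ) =3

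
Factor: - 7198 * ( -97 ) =2^1*59^1*61^1*97^1 = 698206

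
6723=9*747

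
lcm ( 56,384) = 2688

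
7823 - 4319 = 3504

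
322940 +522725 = 845665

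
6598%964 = 814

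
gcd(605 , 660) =55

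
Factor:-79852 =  - 2^2*19963^1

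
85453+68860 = 154313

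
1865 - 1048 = 817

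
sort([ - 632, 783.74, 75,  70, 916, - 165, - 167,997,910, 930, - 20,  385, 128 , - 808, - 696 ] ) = [ -808,-696, - 632, - 167, - 165, - 20, 70,  75, 128, 385, 783.74 , 910, 916, 930, 997]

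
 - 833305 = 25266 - 858571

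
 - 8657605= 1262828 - 9920433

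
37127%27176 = 9951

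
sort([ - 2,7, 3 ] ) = [ -2 , 3,7]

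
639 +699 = 1338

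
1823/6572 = 1823/6572  =  0.28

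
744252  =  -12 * (  -  62021) 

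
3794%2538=1256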